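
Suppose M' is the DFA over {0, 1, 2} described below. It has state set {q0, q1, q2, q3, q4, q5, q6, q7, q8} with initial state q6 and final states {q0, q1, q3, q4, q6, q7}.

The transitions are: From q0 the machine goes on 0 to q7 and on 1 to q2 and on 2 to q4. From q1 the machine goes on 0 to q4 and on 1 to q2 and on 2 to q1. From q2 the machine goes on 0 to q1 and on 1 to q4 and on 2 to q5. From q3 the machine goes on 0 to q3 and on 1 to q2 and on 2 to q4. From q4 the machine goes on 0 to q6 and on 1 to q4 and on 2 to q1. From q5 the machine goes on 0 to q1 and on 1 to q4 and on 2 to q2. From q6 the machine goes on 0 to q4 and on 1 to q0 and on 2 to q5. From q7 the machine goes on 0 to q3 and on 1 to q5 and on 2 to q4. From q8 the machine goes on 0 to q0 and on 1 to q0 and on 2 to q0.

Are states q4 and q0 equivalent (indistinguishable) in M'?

No

First remove the unreachable states {q8}; 8 states remain.
Start with accepting vs non-accepting: {q0,q1,q3,q4,q6,q7} | {q2,q5}.
Split {q0,q1,q3,q4,q6,q7} by δ(·,1) → {q0,q1,q3,q7} and {q4,q6}.
On input 0, block {q0,q1,q3,q7} splits into {q0,q3,q7} and {q1}.
Split {q4,q6} by δ(·,1) → {q4} and {q6}.
The partition is now stable with 5 blocks: {q0,q3,q7} | {q2,q5} | {q4} | {q1} | {q6}.
q4 and q0 end up in different blocks, so they are distinguishable. For instance, the string '1' is accepted from only q4.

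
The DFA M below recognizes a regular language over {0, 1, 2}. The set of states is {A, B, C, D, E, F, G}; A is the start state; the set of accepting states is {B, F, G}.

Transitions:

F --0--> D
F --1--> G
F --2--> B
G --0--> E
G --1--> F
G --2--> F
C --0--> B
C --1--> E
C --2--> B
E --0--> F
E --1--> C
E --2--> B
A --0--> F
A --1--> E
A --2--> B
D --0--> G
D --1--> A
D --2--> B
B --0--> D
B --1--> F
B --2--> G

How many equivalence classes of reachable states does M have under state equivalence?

2

All states are reachable from the start state.
P0 = {B,F,G} | {A,C,D,E}.
The partition is now stable with 2 blocks: {B,F,G} | {A,C,D,E}.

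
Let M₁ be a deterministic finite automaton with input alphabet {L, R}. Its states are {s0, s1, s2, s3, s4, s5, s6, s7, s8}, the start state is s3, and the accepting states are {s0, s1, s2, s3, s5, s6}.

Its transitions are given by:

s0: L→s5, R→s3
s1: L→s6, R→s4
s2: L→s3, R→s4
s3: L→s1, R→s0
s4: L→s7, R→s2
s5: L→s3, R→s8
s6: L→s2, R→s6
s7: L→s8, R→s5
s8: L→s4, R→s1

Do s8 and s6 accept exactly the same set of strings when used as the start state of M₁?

No

Start with accepting vs non-accepting: {s0,s1,s2,s3,s5,s6} | {s4,s7,s8}.
On input R, block {s0,s1,s2,s3,s5,s6} splits into {s0,s3,s6} and {s1,s2,s5}.
Stable partition: {s0,s3,s6} | {s4,s7,s8} | {s1,s2,s5} — 3 equivalence classes.
s8 and s6 end up in different blocks, so they are distinguishable. For instance, the string 'ε' is accepted from only s6.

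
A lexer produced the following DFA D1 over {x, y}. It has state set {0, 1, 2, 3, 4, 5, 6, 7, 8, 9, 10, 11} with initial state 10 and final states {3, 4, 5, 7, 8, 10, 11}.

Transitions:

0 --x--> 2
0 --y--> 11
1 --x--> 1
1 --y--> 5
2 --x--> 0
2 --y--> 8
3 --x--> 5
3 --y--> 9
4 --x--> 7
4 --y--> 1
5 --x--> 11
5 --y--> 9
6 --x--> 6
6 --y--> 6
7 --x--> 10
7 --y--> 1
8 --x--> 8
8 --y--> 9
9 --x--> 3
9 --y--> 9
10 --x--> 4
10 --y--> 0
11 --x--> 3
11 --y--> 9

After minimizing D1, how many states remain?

4

First remove the unreachable states {6}; 11 states remain.
Start with accepting vs non-accepting: {3,4,5,7,8,10,11} | {0,1,2,9}.
Split {0,1,2,9} by δ(·,x) → {0,1,2} and {9}.
On input y, block {3,4,5,7,8,10,11} splits into {3,5,8,11} and {4,7,10}.
No further refinement is possible. Final partition (4 blocks): {3,5,8,11} | {0,1,2} | {9} | {4,7,10}.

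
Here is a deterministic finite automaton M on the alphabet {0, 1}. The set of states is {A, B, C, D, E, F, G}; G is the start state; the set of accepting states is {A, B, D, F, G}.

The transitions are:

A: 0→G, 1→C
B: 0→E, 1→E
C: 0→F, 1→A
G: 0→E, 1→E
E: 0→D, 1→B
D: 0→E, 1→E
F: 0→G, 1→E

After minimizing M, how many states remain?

States {A,C,F} cannot be reached from the start state, so discard them.
P0 = {B,D,G} | {E}.
Stable partition: {B,D,G} | {E} — 2 equivalence classes.

2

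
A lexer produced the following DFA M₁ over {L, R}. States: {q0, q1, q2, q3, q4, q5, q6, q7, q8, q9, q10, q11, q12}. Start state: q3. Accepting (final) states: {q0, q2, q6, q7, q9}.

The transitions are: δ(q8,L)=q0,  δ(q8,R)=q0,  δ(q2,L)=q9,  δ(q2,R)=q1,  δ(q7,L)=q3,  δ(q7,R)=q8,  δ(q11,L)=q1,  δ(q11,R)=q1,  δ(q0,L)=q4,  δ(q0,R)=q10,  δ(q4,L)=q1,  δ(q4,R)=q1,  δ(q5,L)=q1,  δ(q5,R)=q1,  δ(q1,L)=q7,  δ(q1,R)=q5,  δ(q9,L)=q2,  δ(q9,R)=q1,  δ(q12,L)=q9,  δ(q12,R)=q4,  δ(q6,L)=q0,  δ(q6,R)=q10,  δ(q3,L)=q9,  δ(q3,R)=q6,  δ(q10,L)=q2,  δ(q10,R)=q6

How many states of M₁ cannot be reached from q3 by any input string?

Starting at q3 and following transitions, the reachable set is {q0, q1, q2, q3, q4, q5, q6, q7, q8, q9, q10}. That leaves q11, q12 unreachable — 2 in total.

2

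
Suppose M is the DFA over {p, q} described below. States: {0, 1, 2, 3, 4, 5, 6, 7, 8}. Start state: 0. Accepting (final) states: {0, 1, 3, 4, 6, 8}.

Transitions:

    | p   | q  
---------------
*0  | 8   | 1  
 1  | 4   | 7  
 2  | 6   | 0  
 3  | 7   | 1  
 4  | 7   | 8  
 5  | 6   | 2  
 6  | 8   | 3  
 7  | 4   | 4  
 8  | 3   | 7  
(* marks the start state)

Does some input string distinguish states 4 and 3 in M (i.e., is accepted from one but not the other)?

Reachable states from the start: {0,1,3,4,7,8}. Unreachable: {2,5,6} — drop them.
Start with accepting vs non-accepting: {0,1,3,4,8} | {7}.
On input p, block {0,1,3,4,8} splits into {0,1,8} and {3,4}.
Split {0,1,8} by δ(·,p) → {1,8} and {0}.
Stable partition: {1,8} | {7} | {3,4} | {0} — 4 equivalence classes.
4 and 3 lie in the same block of the stable partition, so they are equivalent — no string distinguishes them.

No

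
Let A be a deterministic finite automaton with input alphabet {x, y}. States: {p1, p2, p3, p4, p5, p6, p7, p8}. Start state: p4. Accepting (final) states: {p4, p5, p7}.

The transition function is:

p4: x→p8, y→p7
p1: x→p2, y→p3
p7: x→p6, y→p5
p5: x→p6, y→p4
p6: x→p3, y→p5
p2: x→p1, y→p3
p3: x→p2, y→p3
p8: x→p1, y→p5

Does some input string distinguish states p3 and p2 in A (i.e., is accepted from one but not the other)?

No

Start with accepting vs non-accepting: {p4,p5,p7} | {p1,p2,p3,p6,p8}.
On input y, block {p1,p2,p3,p6,p8} splits into {p1,p2,p3} and {p6,p8}.
The partition is now stable with 3 blocks: {p4,p5,p7} | {p1,p2,p3} | {p6,p8}.
p3 and p2 lie in the same block of the stable partition, so they are equivalent — no string distinguishes them.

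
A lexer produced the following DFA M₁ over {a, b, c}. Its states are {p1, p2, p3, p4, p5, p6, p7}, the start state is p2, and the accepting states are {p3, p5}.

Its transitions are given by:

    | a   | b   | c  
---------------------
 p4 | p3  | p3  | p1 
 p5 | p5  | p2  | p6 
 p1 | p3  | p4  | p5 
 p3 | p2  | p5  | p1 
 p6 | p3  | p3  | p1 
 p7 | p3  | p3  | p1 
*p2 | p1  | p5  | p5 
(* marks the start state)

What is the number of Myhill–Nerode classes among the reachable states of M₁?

5

Reachable states from the start: {p1,p2,p3,p4,p5,p6}. Unreachable: {p7} — drop them.
Start with accepting vs non-accepting: {p3,p5} | {p1,p2,p4,p6}.
Split {p3,p5} by δ(·,a) → {p3} and {p5}.
Refine {p1,p2,p4,p6} on symbol a: members go to different blocks, giving {p1,p4,p6} and {p2}.
On input b, block {p1,p4,p6} splits into {p4,p6} and {p1}.
The partition is now stable with 5 blocks: {p3} | {p4,p6} | {p5} | {p2} | {p1}.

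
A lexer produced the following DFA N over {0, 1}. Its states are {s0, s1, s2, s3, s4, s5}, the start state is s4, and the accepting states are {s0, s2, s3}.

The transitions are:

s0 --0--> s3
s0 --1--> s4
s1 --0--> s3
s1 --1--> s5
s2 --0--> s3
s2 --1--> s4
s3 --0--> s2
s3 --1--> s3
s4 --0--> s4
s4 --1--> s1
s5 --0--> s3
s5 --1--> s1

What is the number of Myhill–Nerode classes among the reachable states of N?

Reachable states from the start: {s1,s2,s3,s4,s5}. Unreachable: {s0} — drop them.
Start with accepting vs non-accepting: {s2,s3} | {s1,s4,s5}.
On input 1, block {s2,s3} splits into {s2} and {s3}.
On input 0, block {s1,s4,s5} splits into {s1,s5} and {s4}.
No further refinement is possible. Final partition (4 blocks): {s2} | {s1,s5} | {s3} | {s4}.

4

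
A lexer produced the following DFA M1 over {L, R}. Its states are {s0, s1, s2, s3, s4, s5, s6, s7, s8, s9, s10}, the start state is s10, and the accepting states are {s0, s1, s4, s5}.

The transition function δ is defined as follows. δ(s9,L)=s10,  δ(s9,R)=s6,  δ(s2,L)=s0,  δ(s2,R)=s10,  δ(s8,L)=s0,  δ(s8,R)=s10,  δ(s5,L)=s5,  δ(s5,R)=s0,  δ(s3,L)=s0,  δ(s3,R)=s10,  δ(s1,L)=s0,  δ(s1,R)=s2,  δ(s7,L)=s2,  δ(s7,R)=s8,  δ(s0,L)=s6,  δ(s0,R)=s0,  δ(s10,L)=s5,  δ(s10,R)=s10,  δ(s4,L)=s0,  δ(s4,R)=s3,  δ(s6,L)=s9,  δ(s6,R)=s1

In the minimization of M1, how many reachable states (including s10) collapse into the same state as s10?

1

Reachable states from the start: {s0,s1,s2,s5,s6,s9,s10}. Unreachable: {s3,s4,s7,s8} — drop them.
Start with accepting vs non-accepting: {s0,s1,s5} | {s2,s6,s9,s10}.
Split {s0,s1,s5} by δ(·,L) → {s1,s5} and {s0}.
Split {s1,s5} by δ(·,L) → {s1} and {s5}.
Split {s2,s6,s9,s10} by δ(·,L) → {s6,s9} and {s2} and {s10}.
Refine {s6,s9} on symbol L: members go to different blocks, giving {s6} and {s9}.
No further refinement is possible. Final partition (7 blocks): {s1} | {s6} | {s0} | {s5} | {s2} | {s10} | {s9}.
The equivalence class containing s10 is {s10}, of size 1.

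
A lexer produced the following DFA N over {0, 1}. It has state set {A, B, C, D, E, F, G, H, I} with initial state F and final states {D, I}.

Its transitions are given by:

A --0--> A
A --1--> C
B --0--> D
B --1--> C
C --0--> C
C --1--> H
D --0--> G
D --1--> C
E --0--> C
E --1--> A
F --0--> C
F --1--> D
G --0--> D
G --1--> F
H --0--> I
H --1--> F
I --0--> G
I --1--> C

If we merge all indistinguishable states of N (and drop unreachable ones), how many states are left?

States {A,B,E} cannot be reached from the start state, so discard them.
P0 = {D,I} | {C,F,G,H}.
Split {C,F,G,H} by δ(·,0) → {C,F} and {G,H}.
On input 1, block {C,F} splits into {C} and {F}.
Stable partition: {D,I} | {C} | {G,H} | {F} — 4 equivalence classes.

4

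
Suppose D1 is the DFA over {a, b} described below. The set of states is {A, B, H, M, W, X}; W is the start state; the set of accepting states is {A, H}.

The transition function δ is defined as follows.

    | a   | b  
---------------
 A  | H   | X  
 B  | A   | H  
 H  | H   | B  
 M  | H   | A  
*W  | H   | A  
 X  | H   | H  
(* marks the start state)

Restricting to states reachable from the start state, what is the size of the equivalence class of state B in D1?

3

States {M} cannot be reached from the start state, so discard them.
P0 = {A,H} | {B,W,X}.
No further refinement is possible. Final partition (2 blocks): {A,H} | {B,W,X}.
State B belongs to the block {B,W,X}, which has 3 states.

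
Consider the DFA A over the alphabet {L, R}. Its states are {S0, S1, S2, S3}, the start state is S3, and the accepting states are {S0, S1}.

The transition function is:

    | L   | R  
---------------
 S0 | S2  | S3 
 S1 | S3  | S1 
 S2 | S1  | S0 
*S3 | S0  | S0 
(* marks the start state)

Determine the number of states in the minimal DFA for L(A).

4

Every state is reachable, so we keep all 4.
P0 = {S0,S1} | {S2,S3}.
On input R, block {S0,S1} splits into {S0} and {S1}.
On input L, block {S2,S3} splits into {S2} and {S3}.
No further refinement is possible. Final partition (4 blocks): {S0} | {S2} | {S1} | {S3}.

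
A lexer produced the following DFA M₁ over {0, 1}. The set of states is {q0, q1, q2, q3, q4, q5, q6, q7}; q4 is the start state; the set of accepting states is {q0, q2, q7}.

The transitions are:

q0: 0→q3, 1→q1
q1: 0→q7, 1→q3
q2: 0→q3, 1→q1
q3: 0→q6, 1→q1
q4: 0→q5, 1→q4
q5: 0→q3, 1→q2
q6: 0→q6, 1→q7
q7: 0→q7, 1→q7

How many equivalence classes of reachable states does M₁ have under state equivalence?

7

Reachable states from the start: {q1,q2,q3,q4,q5,q6,q7}. Unreachable: {q0} — drop them.
Start with accepting vs non-accepting: {q2,q7} | {q1,q3,q4,q5,q6}.
Split {q2,q7} by δ(·,0) → {q2} and {q7}.
Split {q1,q3,q4,q5,q6} by δ(·,0) → {q3,q4,q5,q6} and {q1}.
Refine {q3,q4,q5,q6} on symbol 1: members go to different blocks, giving {q3} and {q4} and {q5} and {q6}.
Stable partition: {q2} | {q3} | {q7} | {q1} | {q4} | {q5} | {q6} — 7 equivalence classes.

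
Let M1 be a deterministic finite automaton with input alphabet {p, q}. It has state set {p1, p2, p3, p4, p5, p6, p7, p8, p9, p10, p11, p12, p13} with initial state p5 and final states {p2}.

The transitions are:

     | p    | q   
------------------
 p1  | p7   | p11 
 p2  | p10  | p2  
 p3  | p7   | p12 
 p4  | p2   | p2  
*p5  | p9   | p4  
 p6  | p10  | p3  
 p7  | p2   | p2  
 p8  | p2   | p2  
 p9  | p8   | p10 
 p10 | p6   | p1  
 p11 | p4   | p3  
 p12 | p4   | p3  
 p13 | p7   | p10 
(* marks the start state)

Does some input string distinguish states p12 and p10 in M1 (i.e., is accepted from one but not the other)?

Yes

States {p13} cannot be reached from the start state, so discard them.
Initial partition by acceptance: {p2} | {p1,p3,p4,p5,p6,p7,p8,p9,p10,p11,p12}.
On input p, block {p1,p3,p4,p5,p6,p7,p8,p9,p10,p11,p12} splits into {p1,p3,p5,p6,p9,p10,p11,p12} and {p4,p7,p8}.
Refine {p1,p3,p5,p6,p9,p10,p11,p12} on symbol p: members go to different blocks, giving {p1,p3,p9,p11,p12} and {p5,p6,p10}.
Refine {p1,p3,p9,p11,p12} on symbol q: members go to different blocks, giving {p1,p3,p11,p12} and {p9}.
On input p, block {p5,p6,p10} splits into {p6,p10} and {p5}.
No further refinement is possible. Final partition (6 blocks): {p2} | {p1,p3,p11,p12} | {p4,p7,p8} | {p6,p10} | {p9} | {p5}.
p12 and p10 end up in different blocks, so they are distinguishable. For instance, the string 'pp' is accepted from only p12.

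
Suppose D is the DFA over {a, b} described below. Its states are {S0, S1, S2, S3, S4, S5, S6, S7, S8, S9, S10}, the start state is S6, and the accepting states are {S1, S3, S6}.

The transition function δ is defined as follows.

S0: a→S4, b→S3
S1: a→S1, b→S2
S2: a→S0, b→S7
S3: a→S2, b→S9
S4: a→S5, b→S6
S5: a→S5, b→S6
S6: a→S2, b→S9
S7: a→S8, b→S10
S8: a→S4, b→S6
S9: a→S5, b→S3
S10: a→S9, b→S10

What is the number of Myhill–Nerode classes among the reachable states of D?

First remove the unreachable states {S1}; 10 states remain.
Initial partition by acceptance: {S3,S6} | {S0,S2,S4,S5,S7,S8,S9,S10}.
Split {S0,S2,S4,S5,S7,S8,S9,S10} by δ(·,b) → {S0,S4,S5,S8,S9} and {S2,S7,S10}.
No further refinement is possible. Final partition (3 blocks): {S3,S6} | {S0,S4,S5,S8,S9} | {S2,S7,S10}.

3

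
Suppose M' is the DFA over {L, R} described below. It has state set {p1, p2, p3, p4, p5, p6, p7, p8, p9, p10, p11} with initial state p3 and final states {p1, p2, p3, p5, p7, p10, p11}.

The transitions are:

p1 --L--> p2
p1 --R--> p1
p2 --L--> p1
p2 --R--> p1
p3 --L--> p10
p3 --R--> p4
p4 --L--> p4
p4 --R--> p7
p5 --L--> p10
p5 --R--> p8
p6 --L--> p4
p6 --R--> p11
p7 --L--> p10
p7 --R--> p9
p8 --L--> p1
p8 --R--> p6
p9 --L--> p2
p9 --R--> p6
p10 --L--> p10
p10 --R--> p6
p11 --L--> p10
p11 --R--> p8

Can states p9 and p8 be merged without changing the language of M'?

Yes

First remove the unreachable states {p5}; 10 states remain.
Start with accepting vs non-accepting: {p1,p2,p3,p7,p10,p11} | {p4,p6,p8,p9}.
Split {p1,p2,p3,p7,p10,p11} by δ(·,R) → {p3,p7,p10,p11} and {p1,p2}.
Refine {p4,p6,p8,p9} on symbol L: members go to different blocks, giving {p4,p6} and {p8,p9}.
On input R, block {p3,p7,p10,p11} splits into {p3,p10} and {p7,p11}.
The partition is now stable with 5 blocks: {p3,p10} | {p4,p6} | {p1,p2} | {p8,p9} | {p7,p11}.
p9 and p8 lie in the same block of the stable partition, so they are equivalent — no string distinguishes them.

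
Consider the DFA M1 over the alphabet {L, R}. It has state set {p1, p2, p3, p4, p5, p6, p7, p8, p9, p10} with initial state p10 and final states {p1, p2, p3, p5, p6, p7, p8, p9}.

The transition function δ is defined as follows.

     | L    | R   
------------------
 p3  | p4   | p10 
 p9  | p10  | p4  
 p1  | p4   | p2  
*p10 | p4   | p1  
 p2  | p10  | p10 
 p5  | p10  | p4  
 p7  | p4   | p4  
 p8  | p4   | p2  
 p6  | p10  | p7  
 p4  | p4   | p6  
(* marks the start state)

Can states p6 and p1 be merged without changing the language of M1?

First remove the unreachable states {p3,p5,p8,p9}; 6 states remain.
P0 = {p1,p2,p6,p7} | {p4,p10}.
On input R, block {p1,p2,p6,p7} splits into {p1,p6} and {p2,p7}.
Stable partition: {p1,p6} | {p4,p10} | {p2,p7} — 3 equivalence classes.
p6 and p1 lie in the same block of the stable partition, so they are equivalent — no string distinguishes them.

Yes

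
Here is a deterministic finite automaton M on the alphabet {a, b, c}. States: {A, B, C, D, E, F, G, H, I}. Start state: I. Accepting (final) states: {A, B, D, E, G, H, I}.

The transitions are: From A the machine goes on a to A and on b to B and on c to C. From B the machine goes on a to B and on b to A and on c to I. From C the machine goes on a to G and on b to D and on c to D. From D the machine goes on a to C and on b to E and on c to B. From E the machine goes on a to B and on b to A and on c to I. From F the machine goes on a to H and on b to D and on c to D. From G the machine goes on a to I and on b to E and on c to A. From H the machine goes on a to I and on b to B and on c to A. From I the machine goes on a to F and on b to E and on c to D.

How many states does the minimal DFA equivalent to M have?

6

P0 = {A,B,D,E,G,H,I} | {C,F}.
Split {A,B,D,E,G,H,I} by δ(·,a) → {A,B,E,G,H} and {D,I}.
On input a, block {A,B,E,G,H} splits into {A,B,E} and {G,H}.
On input c, block {A,B,E} splits into {B,E} and {A}.
Split {D,I} by δ(·,c) → {D} and {I}.
Stable partition: {B,E} | {C,F} | {D} | {G,H} | {A} | {I} — 6 equivalence classes.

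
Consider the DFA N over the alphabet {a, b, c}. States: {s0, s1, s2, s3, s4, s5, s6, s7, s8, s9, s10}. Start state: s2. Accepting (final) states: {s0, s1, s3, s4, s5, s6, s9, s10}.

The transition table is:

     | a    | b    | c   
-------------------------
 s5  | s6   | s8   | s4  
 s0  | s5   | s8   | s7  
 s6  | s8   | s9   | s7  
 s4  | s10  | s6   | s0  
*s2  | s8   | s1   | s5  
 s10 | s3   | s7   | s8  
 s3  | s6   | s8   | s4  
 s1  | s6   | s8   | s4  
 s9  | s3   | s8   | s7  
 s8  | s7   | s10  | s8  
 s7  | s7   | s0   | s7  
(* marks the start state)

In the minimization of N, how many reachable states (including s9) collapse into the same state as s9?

3

All states are reachable from the start state.
Start with accepting vs non-accepting: {s0,s1,s3,s4,s5,s6,s9,s10} | {s2,s7,s8}.
Split {s0,s1,s3,s4,s5,s6,s9,s10} by δ(·,a) → {s0,s1,s3,s4,s5,s9,s10} and {s6}.
On input a, block {s0,s1,s3,s4,s5,s9,s10} splits into {s0,s4,s9,s10} and {s1,s3,s5}.
On input a, block {s0,s4,s9,s10} splits into {s0,s9,s10} and {s4}.
On input b, block {s2,s7,s8} splits into {s7,s8} and {s2}.
The partition is now stable with 6 blocks: {s0,s9,s10} | {s7,s8} | {s6} | {s1,s3,s5} | {s4} | {s2}.
The equivalence class containing s9 is {s0,s9,s10}, of size 3.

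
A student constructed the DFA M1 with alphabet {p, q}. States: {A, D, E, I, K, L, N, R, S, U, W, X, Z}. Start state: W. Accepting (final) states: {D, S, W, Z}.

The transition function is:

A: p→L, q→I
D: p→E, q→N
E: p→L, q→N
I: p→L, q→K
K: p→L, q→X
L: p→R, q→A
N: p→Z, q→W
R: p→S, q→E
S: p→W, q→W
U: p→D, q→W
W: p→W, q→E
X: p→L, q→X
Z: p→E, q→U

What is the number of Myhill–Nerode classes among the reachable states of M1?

8

Initial partition by acceptance: {D,S,W,Z} | {A,E,I,K,L,N,R,U,X}.
Refine {D,S,W,Z} on symbol p: members go to different blocks, giving {S,W} and {D,Z}.
Split {S,W} by δ(·,q) → {W} and {S}.
Split {A,E,I,K,L,N,R,U,X} by δ(·,p) → {A,E,I,K,L,X} and {N,U} and {R}.
Split {A,E,I,K,L,X} by δ(·,p) → {A,E,I,K,X} and {L}.
On input q, block {A,E,I,K,X} splits into {A,I,K,X} and {E}.
No further refinement is possible. Final partition (8 blocks): {W} | {A,I,K,X} | {D,Z} | {S} | {N,U} | {R} | {L} | {E}.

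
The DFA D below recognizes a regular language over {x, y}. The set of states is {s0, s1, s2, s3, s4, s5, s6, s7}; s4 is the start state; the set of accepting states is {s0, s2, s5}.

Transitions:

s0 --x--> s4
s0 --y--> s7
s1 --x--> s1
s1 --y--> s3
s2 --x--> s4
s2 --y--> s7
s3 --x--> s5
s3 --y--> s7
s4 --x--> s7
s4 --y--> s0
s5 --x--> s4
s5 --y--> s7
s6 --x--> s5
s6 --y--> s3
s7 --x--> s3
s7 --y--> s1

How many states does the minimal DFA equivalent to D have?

First remove the unreachable states {s2,s6}; 6 states remain.
P0 = {s0,s5} | {s1,s3,s4,s7}.
On input x, block {s1,s3,s4,s7} splits into {s1,s4,s7} and {s3}.
On input x, block {s1,s4,s7} splits into {s1,s4} and {s7}.
On input x, block {s1,s4} splits into {s1} and {s4}.
The partition is now stable with 5 blocks: {s0,s5} | {s1} | {s3} | {s7} | {s4}.

5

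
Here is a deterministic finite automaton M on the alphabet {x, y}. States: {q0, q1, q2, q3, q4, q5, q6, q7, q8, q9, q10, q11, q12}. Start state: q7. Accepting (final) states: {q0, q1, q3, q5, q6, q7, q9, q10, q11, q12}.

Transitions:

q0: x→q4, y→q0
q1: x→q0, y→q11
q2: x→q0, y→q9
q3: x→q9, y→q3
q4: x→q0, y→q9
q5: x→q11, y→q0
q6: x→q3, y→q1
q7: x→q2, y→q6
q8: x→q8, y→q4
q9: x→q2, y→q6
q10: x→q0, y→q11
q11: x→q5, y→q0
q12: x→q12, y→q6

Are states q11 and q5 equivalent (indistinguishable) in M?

First remove the unreachable states {q8,q10,q12}; 10 states remain.
P0 = {q0,q1,q3,q5,q6,q7,q9,q11} | {q2,q4}.
Refine {q0,q1,q3,q5,q6,q7,q9,q11} on symbol x: members go to different blocks, giving {q1,q3,q5,q6,q11} and {q0,q7,q9}.
On input x, block {q1,q3,q5,q6,q11} splits into {q5,q6,q11} and {q1,q3}.
On input x, block {q5,q6,q11} splits into {q5,q11} and {q6}.
On input y, block {q0,q7,q9} splits into {q7,q9} and {q0}.
Split {q1,q3} by δ(·,x) → {q1} and {q3}.
Stable partition: {q5,q11} | {q2,q4} | {q7,q9} | {q1} | {q6} | {q0} | {q3} — 7 equivalence classes.
q11 and q5 lie in the same block of the stable partition, so they are equivalent — no string distinguishes them.

Yes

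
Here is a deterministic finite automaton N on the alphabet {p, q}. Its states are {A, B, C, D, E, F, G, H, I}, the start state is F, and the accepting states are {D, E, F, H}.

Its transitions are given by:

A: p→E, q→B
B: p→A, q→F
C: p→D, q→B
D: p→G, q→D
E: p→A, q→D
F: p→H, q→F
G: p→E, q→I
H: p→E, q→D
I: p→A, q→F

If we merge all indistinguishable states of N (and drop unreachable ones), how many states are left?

5

States {C} cannot be reached from the start state, so discard them.
P0 = {D,E,F,H} | {A,B,G,I}.
Refine {D,E,F,H} on symbol p: members go to different blocks, giving {D,E} and {F,H}.
On input p, block {A,B,G,I} splits into {A,G} and {B,I}.
On input p, block {F,H} splits into {F} and {H}.
No further refinement is possible. Final partition (5 blocks): {D,E} | {A,G} | {F} | {B,I} | {H}.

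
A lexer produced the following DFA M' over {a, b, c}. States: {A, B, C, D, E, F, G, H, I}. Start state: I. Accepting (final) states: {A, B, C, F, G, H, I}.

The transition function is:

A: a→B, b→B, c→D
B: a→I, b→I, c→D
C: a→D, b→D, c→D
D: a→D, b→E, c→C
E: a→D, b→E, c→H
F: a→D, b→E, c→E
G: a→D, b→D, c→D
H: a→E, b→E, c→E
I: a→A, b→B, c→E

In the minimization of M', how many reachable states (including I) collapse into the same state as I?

Reachable states from the start: {A,B,C,D,E,H,I}. Unreachable: {F,G} — drop them.
P0 = {A,B,C,H,I} | {D,E}.
On input a, block {A,B,C,H,I} splits into {A,B,I} and {C,H}.
The partition is now stable with 3 blocks: {A,B,I} | {D,E} | {C,H}.
The equivalence class containing I is {A,B,I}, of size 3.

3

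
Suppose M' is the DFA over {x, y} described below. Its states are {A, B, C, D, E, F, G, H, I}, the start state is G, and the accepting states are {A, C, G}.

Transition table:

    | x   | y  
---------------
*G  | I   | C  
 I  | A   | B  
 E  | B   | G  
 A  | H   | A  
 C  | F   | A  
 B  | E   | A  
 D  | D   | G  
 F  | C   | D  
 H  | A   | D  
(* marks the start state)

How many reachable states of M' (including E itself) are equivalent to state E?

3

All states are reachable from the start state.
P0 = {A,C,G} | {B,D,E,F,H,I}.
Refine {B,D,E,F,H,I} on symbol x: members go to different blocks, giving {B,D,E} and {F,H,I}.
No further refinement is possible. Final partition (3 blocks): {A,C,G} | {B,D,E} | {F,H,I}.
State E belongs to the block {B,D,E}, which has 3 states.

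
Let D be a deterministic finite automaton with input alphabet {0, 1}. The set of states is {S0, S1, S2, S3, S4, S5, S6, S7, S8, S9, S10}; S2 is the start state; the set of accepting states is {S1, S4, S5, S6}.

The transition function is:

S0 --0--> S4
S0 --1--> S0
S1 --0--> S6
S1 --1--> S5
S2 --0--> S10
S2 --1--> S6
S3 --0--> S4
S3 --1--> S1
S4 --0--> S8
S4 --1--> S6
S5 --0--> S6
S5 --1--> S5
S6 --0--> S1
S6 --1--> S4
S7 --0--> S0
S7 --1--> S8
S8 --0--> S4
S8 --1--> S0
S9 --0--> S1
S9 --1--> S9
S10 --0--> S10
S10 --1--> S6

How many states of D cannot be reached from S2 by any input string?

3

BFS from S2 reaches {S0, S1, S2, S4, S5, S6, S8, S10}; the 3 state(s) S3, S7, S9 are never visited.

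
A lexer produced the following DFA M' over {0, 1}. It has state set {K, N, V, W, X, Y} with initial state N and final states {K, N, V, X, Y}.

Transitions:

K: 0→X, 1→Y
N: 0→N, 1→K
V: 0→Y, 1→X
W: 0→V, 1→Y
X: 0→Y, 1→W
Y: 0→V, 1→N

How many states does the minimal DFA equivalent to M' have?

All states are reachable from the start state.
Initial partition by acceptance: {K,N,V,X,Y} | {W}.
On input 1, block {K,N,V,X,Y} splits into {K,N,V,Y} and {X}.
On input 0, block {K,N,V,Y} splits into {N,V,Y} and {K}.
On input 1, block {N,V,Y} splits into {V} and {N} and {Y}.
The partition is now stable with 6 blocks: {V} | {W} | {X} | {K} | {N} | {Y}.

6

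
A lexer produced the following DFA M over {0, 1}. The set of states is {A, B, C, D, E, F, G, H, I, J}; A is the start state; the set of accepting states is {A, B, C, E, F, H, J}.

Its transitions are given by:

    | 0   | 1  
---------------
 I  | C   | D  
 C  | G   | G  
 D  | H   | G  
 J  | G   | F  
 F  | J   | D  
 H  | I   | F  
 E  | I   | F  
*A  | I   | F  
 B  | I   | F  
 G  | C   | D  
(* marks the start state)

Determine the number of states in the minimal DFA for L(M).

5

States {B,E} cannot be reached from the start state, so discard them.
Start with accepting vs non-accepting: {A,C,F,H,J} | {D,G,I}.
Split {A,C,F,H,J} by δ(·,0) → {A,C,H,J} and {F}.
Refine {A,C,H,J} on symbol 1: members go to different blocks, giving {A,H,J} and {C}.
On input 0, block {D,G,I} splits into {G,I} and {D}.
Stable partition: {A,H,J} | {G,I} | {F} | {C} | {D} — 5 equivalence classes.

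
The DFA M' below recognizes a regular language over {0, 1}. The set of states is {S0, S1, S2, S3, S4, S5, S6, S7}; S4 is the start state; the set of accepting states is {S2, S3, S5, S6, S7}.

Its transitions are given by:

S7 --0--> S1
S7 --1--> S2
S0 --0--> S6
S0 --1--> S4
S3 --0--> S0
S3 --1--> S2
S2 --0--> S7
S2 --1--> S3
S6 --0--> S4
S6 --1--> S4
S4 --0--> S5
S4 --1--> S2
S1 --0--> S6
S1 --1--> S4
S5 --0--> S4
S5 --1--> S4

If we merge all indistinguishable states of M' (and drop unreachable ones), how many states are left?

5

Initial partition by acceptance: {S2,S3,S5,S6,S7} | {S0,S1,S4}.
On input 0, block {S2,S3,S5,S6,S7} splits into {S3,S5,S6,S7} and {S2}.
Refine {S3,S5,S6,S7} on symbol 1: members go to different blocks, giving {S3,S7} and {S5,S6}.
On input 1, block {S0,S1,S4} splits into {S0,S1} and {S4}.
No further refinement is possible. Final partition (5 blocks): {S3,S7} | {S0,S1} | {S2} | {S5,S6} | {S4}.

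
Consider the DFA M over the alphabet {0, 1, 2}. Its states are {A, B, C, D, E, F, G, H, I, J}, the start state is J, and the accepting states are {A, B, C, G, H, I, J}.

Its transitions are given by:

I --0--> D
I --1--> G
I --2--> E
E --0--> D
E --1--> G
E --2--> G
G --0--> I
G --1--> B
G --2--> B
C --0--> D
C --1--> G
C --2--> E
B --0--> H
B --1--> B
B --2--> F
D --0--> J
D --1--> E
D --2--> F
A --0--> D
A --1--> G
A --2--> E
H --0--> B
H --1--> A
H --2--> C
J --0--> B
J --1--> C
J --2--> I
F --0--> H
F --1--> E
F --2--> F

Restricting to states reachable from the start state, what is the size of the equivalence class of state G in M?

1

Every state is reachable, so we keep all 10.
P0 = {A,B,C,G,H,I,J} | {D,E,F}.
Split {A,B,C,G,H,I,J} by δ(·,0) → {B,G,H,J} and {A,C,I}.
Refine {B,G,H,J} on symbol 0: members go to different blocks, giving {B,H,J} and {G}.
Refine {B,H,J} on symbol 1: members go to different blocks, giving {H,J} and {B}.
Refine {D,E,F} on symbol 0: members go to different blocks, giving {D,F} and {E}.
Stable partition: {H,J} | {D,F} | {A,C,I} | {G} | {B} | {E} — 6 equivalence classes.
State G belongs to the block {G}, which has 1 states.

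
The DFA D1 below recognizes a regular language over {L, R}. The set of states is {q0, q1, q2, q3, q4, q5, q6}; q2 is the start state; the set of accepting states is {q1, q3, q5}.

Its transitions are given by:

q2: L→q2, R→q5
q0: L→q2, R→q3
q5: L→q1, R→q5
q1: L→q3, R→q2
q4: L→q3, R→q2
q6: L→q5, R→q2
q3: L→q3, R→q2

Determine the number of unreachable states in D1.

3

Starting at q2 and following transitions, the reachable set is {q1, q2, q3, q5}. That leaves q0, q4, q6 unreachable — 3 in total.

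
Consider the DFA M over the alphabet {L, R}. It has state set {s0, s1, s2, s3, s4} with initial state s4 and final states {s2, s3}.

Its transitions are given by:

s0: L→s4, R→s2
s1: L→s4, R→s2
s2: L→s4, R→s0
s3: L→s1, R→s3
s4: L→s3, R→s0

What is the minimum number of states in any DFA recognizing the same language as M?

4

Initial partition by acceptance: {s2,s3} | {s0,s1,s4}.
On input R, block {s2,s3} splits into {s2} and {s3}.
Refine {s0,s1,s4} on symbol L: members go to different blocks, giving {s0,s1} and {s4}.
No further refinement is possible. Final partition (4 blocks): {s2} | {s0,s1} | {s3} | {s4}.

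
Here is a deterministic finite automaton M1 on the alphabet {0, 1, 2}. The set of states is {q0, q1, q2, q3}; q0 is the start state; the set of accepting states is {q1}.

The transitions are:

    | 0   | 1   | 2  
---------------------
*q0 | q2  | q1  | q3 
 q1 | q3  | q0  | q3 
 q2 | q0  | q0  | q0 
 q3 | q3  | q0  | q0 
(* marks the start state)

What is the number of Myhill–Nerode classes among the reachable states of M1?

4

All states are reachable from the start state.
P0 = {q1} | {q0,q2,q3}.
Split {q0,q2,q3} by δ(·,1) → {q2,q3} and {q0}.
On input 0, block {q2,q3} splits into {q2} and {q3}.
Stable partition: {q1} | {q2} | {q0} | {q3} — 4 equivalence classes.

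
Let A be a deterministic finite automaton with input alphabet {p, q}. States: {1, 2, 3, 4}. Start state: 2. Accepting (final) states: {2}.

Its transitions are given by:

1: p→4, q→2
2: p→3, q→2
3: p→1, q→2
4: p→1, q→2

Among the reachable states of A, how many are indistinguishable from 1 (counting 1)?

Start with accepting vs non-accepting: {2} | {1,3,4}.
The partition is now stable with 2 blocks: {2} | {1,3,4}.
State 1 belongs to the block {1,3,4}, which has 3 states.

3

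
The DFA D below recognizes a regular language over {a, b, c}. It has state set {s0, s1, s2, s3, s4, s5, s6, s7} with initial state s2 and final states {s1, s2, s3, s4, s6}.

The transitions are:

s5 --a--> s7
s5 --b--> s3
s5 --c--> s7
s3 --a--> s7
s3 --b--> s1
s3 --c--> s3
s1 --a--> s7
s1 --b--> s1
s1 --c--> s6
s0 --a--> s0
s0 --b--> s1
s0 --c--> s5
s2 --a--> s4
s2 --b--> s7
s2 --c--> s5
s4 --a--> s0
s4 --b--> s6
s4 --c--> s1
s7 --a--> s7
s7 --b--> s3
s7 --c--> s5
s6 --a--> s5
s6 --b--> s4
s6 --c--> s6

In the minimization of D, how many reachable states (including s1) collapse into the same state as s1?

4

Every state is reachable, so we keep all 8.
P0 = {s1,s2,s3,s4,s6} | {s0,s5,s7}.
Split {s1,s2,s3,s4,s6} by δ(·,a) → {s1,s3,s4,s6} and {s2}.
No further refinement is possible. Final partition (3 blocks): {s1,s3,s4,s6} | {s0,s5,s7} | {s2}.
The equivalence class containing s1 is {s1,s3,s4,s6}, of size 4.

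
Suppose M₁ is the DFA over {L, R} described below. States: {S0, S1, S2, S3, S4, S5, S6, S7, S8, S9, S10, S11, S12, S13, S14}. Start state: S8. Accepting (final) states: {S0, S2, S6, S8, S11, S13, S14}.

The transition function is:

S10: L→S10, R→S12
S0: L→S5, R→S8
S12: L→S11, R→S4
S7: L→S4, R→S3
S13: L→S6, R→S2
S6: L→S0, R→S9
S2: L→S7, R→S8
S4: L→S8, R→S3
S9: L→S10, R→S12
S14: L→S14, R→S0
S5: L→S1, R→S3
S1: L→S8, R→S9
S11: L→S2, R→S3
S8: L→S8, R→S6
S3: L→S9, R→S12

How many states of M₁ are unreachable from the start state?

Starting at S8 and following transitions, the reachable set is {S0, S1, S2, S3, S4, S5, S6, S7, S8, S9, S10, S11, S12}. That leaves S13, S14 unreachable — 2 in total.

2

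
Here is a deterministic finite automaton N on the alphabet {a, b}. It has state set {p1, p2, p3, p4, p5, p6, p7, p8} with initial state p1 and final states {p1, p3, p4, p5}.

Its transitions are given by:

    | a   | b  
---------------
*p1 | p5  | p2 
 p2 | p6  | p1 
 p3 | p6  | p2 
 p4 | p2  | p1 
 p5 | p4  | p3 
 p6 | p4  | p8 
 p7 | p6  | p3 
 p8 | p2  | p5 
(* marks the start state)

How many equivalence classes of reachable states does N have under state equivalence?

States {p7} cannot be reached from the start state, so discard them.
Start with accepting vs non-accepting: {p1,p3,p4,p5} | {p2,p6,p8}.
On input a, block {p1,p3,p4,p5} splits into {p1,p5} and {p3,p4}.
Split {p1,p5} by δ(·,a) → {p1} and {p5}.
Refine {p2,p6,p8} on symbol a: members go to different blocks, giving {p2,p8} and {p6}.
Split {p2,p8} by δ(·,a) → {p2} and {p8}.
On input a, block {p3,p4} splits into {p3} and {p4}.
The partition is now stable with 7 blocks: {p1} | {p2} | {p3} | {p5} | {p6} | {p8} | {p4}.

7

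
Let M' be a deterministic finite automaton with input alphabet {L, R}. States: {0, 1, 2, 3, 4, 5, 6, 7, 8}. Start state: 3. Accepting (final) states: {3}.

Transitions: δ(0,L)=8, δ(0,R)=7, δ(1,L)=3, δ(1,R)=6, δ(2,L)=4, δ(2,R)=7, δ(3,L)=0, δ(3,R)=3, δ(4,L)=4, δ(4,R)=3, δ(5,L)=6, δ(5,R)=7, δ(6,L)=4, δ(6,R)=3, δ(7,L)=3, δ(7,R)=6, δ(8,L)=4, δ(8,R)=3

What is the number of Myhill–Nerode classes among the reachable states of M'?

Reachable states from the start: {0,3,4,6,7,8}. Unreachable: {1,2,5} — drop them.
P0 = {3} | {0,4,6,7,8}.
Refine {0,4,6,7,8} on symbol L: members go to different blocks, giving {0,4,6,8} and {7}.
Refine {0,4,6,8} on symbol R: members go to different blocks, giving {4,6,8} and {0}.
Stable partition: {3} | {4,6,8} | {7} | {0} — 4 equivalence classes.

4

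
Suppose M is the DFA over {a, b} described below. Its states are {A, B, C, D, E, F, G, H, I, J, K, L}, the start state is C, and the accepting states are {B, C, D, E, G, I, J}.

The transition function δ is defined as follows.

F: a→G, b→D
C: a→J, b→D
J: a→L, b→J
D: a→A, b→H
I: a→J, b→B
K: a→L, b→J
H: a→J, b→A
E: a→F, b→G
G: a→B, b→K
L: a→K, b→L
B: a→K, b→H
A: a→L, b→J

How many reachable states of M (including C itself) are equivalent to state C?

1

First remove the unreachable states {B,E,F,G,I}; 7 states remain.
Start with accepting vs non-accepting: {C,D,J} | {A,H,K,L}.
Refine {C,D,J} on symbol a: members go to different blocks, giving {D,J} and {C}.
Refine {D,J} on symbol b: members go to different blocks, giving {D} and {J}.
Split {A,H,K,L} by δ(·,a) → {A,K,L} and {H}.
On input b, block {A,K,L} splits into {A,K} and {L}.
No further refinement is possible. Final partition (6 blocks): {D} | {A,K} | {C} | {J} | {H} | {L}.
State C belongs to the block {C}, which has 1 states.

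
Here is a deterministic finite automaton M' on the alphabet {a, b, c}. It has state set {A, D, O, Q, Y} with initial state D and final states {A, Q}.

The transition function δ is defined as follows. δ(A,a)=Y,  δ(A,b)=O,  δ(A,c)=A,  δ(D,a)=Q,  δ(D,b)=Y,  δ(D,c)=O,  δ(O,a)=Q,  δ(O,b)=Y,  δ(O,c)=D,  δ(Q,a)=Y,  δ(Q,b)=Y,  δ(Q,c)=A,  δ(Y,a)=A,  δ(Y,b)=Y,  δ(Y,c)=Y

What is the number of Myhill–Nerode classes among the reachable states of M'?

2

Start with accepting vs non-accepting: {A,Q} | {D,O,Y}.
The partition is now stable with 2 blocks: {A,Q} | {D,O,Y}.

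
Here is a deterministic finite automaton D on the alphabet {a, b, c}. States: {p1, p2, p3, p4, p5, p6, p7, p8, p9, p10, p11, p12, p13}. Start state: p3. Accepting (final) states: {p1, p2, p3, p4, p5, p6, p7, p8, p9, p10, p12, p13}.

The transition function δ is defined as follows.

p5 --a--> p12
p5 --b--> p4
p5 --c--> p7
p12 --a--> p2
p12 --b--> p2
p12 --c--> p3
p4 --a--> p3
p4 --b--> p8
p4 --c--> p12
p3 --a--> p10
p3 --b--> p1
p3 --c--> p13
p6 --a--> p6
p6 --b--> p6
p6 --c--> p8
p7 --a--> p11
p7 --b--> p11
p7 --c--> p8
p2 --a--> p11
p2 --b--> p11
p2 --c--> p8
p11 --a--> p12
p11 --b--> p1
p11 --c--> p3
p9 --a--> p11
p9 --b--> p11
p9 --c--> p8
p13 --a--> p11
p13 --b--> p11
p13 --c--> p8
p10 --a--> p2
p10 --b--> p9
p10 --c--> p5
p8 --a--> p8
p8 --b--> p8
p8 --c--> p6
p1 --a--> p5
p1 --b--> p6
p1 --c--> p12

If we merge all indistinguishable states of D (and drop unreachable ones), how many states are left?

6

All states are reachable from the start state.
P0 = {p1,p2,p3,p4,p5,p6,p7,p8,p9,p10,p12,p13} | {p11}.
On input a, block {p1,p2,p3,p4,p5,p6,p7,p8,p9,p10,p12,p13} splits into {p1,p3,p4,p5,p6,p8,p10,p12} and {p2,p7,p9,p13}.
On input a, block {p1,p3,p4,p5,p6,p8,p10,p12} splits into {p1,p3,p4,p5,p6,p8} and {p10,p12}.
On input a, block {p1,p3,p4,p5,p6,p8} splits into {p1,p4,p6,p8} and {p3,p5}.
On input a, block {p1,p4,p6,p8} splits into {p1,p4} and {p6,p8}.
Stable partition: {p1,p4} | {p11} | {p2,p7,p9,p13} | {p10,p12} | {p3,p5} | {p6,p8} — 6 equivalence classes.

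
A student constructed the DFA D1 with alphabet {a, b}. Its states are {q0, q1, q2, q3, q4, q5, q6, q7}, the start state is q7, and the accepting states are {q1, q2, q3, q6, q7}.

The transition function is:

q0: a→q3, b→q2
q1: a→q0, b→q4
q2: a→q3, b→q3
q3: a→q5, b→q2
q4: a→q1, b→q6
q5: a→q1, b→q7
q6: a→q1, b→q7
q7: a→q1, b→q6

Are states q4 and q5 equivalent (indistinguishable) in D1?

Yes

All states are reachable from the start state.
Start with accepting vs non-accepting: {q1,q2,q3,q6,q7} | {q0,q4,q5}.
Split {q1,q2,q3,q6,q7} by δ(·,a) → {q2,q6,q7} and {q1,q3}.
Split {q2,q6,q7} by δ(·,b) → {q6,q7} and {q2}.
Refine {q0,q4,q5} on symbol b: members go to different blocks, giving {q4,q5} and {q0}.
On input a, block {q1,q3} splits into {q1} and {q3}.
Stable partition: {q6,q7} | {q4,q5} | {q1} | {q2} | {q0} | {q3} — 6 equivalence classes.
q4 and q5 lie in the same block of the stable partition, so they are equivalent — no string distinguishes them.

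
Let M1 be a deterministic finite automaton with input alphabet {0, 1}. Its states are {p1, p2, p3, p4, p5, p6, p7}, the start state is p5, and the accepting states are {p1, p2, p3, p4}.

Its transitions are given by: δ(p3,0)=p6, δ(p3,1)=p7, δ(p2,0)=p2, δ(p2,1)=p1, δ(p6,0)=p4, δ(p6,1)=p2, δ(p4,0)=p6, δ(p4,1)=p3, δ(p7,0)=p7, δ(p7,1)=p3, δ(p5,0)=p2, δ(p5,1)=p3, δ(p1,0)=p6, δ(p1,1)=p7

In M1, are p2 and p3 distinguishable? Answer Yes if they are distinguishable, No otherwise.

All states are reachable from the start state.
Initial partition by acceptance: {p1,p2,p3,p4} | {p5,p6,p7}.
Split {p1,p2,p3,p4} by δ(·,0) → {p1,p3,p4} and {p2}.
Refine {p1,p3,p4} on symbol 1: members go to different blocks, giving {p1,p3} and {p4}.
Refine {p5,p6,p7} on symbol 0: members go to different blocks, giving {p5} and {p6} and {p7}.
Stable partition: {p1,p3} | {p5} | {p2} | {p4} | {p6} | {p7} — 6 equivalence classes.
p2 and p3 end up in different blocks, so they are distinguishable. For instance, the string '0' is accepted from only p2.

Yes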